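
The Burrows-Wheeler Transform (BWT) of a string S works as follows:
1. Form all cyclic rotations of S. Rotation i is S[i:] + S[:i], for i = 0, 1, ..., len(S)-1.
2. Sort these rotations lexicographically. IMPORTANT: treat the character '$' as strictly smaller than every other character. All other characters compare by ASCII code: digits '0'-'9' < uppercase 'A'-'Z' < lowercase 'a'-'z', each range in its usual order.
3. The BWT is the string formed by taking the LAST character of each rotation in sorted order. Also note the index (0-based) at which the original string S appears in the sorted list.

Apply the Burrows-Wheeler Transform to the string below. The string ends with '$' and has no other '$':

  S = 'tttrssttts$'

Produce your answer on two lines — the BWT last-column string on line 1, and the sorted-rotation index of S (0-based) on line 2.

Answer: sttrstttt$s
9

Derivation:
All 11 rotations (rotation i = S[i:]+S[:i]):
  rot[0] = tttrssttts$
  rot[1] = ttrssttts$t
  rot[2] = trssttts$tt
  rot[3] = rssttts$ttt
  rot[4] = ssttts$tttr
  rot[5] = sttts$tttrs
  rot[6] = ttts$tttrss
  rot[7] = tts$tttrsst
  rot[8] = ts$tttrsstt
  rot[9] = s$tttrssttt
  rot[10] = $tttrssttts
Sorted (with $ < everything):
  sorted[0] = $tttrssttts  (last char: 's')
  sorted[1] = rssttts$ttt  (last char: 't')
  sorted[2] = s$tttrssttt  (last char: 't')
  sorted[3] = ssttts$tttr  (last char: 'r')
  sorted[4] = sttts$tttrs  (last char: 's')
  sorted[5] = trssttts$tt  (last char: 't')
  sorted[6] = ts$tttrsstt  (last char: 't')
  sorted[7] = ttrssttts$t  (last char: 't')
  sorted[8] = tts$tttrsst  (last char: 't')
  sorted[9] = tttrssttts$  (last char: '$')
  sorted[10] = ttts$tttrss  (last char: 's')
Last column: sttrstttt$s
Original string S is at sorted index 9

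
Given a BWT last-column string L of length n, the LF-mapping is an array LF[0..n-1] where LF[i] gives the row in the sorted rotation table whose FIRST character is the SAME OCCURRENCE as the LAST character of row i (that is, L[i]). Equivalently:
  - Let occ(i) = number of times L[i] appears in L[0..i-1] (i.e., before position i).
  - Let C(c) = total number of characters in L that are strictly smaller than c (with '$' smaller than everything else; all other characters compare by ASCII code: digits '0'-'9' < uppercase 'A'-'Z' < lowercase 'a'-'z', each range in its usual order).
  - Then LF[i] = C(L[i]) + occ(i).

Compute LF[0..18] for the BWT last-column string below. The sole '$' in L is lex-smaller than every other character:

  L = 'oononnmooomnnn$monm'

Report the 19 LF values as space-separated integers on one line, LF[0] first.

Char counts: '$':1, 'm':4, 'n':7, 'o':7
C (first-col start): C('$')=0, C('m')=1, C('n')=5, C('o')=12
L[0]='o': occ=0, LF[0]=C('o')+0=12+0=12
L[1]='o': occ=1, LF[1]=C('o')+1=12+1=13
L[2]='n': occ=0, LF[2]=C('n')+0=5+0=5
L[3]='o': occ=2, LF[3]=C('o')+2=12+2=14
L[4]='n': occ=1, LF[4]=C('n')+1=5+1=6
L[5]='n': occ=2, LF[5]=C('n')+2=5+2=7
L[6]='m': occ=0, LF[6]=C('m')+0=1+0=1
L[7]='o': occ=3, LF[7]=C('o')+3=12+3=15
L[8]='o': occ=4, LF[8]=C('o')+4=12+4=16
L[9]='o': occ=5, LF[9]=C('o')+5=12+5=17
L[10]='m': occ=1, LF[10]=C('m')+1=1+1=2
L[11]='n': occ=3, LF[11]=C('n')+3=5+3=8
L[12]='n': occ=4, LF[12]=C('n')+4=5+4=9
L[13]='n': occ=5, LF[13]=C('n')+5=5+5=10
L[14]='$': occ=0, LF[14]=C('$')+0=0+0=0
L[15]='m': occ=2, LF[15]=C('m')+2=1+2=3
L[16]='o': occ=6, LF[16]=C('o')+6=12+6=18
L[17]='n': occ=6, LF[17]=C('n')+6=5+6=11
L[18]='m': occ=3, LF[18]=C('m')+3=1+3=4

Answer: 12 13 5 14 6 7 1 15 16 17 2 8 9 10 0 3 18 11 4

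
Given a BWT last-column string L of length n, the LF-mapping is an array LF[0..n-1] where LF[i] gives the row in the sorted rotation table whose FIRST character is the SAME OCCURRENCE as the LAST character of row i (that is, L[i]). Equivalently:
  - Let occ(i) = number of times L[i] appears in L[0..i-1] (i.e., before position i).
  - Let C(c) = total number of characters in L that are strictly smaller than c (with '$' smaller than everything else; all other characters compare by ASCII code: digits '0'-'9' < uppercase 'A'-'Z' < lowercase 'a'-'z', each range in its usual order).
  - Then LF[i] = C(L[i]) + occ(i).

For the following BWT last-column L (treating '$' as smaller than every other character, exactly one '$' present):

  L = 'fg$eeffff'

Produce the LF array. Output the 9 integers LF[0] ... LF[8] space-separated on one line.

Char counts: '$':1, 'e':2, 'f':5, 'g':1
C (first-col start): C('$')=0, C('e')=1, C('f')=3, C('g')=8
L[0]='f': occ=0, LF[0]=C('f')+0=3+0=3
L[1]='g': occ=0, LF[1]=C('g')+0=8+0=8
L[2]='$': occ=0, LF[2]=C('$')+0=0+0=0
L[3]='e': occ=0, LF[3]=C('e')+0=1+0=1
L[4]='e': occ=1, LF[4]=C('e')+1=1+1=2
L[5]='f': occ=1, LF[5]=C('f')+1=3+1=4
L[6]='f': occ=2, LF[6]=C('f')+2=3+2=5
L[7]='f': occ=3, LF[7]=C('f')+3=3+3=6
L[8]='f': occ=4, LF[8]=C('f')+4=3+4=7

Answer: 3 8 0 1 2 4 5 6 7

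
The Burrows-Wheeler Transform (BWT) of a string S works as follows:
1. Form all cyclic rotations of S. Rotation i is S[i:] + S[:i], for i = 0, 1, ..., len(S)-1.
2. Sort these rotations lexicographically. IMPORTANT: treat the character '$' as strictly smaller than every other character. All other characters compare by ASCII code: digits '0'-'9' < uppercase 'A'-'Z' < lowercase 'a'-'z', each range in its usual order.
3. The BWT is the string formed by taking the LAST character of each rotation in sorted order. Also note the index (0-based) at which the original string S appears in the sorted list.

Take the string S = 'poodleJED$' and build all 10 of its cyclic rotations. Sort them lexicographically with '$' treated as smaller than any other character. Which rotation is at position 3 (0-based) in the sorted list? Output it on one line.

All 10 rotations (rotation i = S[i:]+S[:i]):
  rot[0] = poodleJED$
  rot[1] = oodleJED$p
  rot[2] = odleJED$po
  rot[3] = dleJED$poo
  rot[4] = leJED$pood
  rot[5] = eJED$poodl
  rot[6] = JED$poodle
  rot[7] = ED$poodleJ
  rot[8] = D$poodleJE
  rot[9] = $poodleJED
Sorted (with $ < everything):
  sorted[0] = $poodleJED
  sorted[1] = D$poodleJE
  sorted[2] = ED$poodleJ
  sorted[3] = JED$poodle
  sorted[4] = dleJED$poo
  sorted[5] = eJED$poodl
  sorted[6] = leJED$pood
  sorted[7] = odleJED$po
  sorted[8] = oodleJED$p
  sorted[9] = poodleJED$
sorted[3] = JED$poodle

Answer: JED$poodle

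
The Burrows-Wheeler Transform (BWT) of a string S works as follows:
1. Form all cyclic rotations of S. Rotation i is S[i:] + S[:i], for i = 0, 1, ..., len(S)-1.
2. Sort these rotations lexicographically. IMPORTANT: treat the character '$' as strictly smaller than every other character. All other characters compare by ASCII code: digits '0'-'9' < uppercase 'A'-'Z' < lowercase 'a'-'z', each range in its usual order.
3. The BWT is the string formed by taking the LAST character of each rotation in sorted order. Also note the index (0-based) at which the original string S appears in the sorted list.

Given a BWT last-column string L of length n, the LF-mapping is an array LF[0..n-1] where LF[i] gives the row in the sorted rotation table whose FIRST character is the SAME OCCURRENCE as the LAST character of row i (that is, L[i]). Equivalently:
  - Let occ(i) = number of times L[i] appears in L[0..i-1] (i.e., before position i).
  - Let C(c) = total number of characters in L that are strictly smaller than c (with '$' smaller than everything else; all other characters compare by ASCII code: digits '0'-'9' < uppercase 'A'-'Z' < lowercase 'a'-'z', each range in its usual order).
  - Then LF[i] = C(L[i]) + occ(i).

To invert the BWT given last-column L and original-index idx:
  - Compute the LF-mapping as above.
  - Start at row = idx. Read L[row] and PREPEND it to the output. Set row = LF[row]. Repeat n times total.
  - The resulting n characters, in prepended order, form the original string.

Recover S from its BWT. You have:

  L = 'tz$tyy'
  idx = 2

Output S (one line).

LF mapping: 1 5 0 2 3 4
Walk LF starting at row 2, prepending L[row]:
  step 1: row=2, L[2]='$', prepend. Next row=LF[2]=0
  step 2: row=0, L[0]='t', prepend. Next row=LF[0]=1
  step 3: row=1, L[1]='z', prepend. Next row=LF[1]=5
  step 4: row=5, L[5]='y', prepend. Next row=LF[5]=4
  step 5: row=4, L[4]='y', prepend. Next row=LF[4]=3
  step 6: row=3, L[3]='t', prepend. Next row=LF[3]=2
Reversed output: tyyzt$

Answer: tyyzt$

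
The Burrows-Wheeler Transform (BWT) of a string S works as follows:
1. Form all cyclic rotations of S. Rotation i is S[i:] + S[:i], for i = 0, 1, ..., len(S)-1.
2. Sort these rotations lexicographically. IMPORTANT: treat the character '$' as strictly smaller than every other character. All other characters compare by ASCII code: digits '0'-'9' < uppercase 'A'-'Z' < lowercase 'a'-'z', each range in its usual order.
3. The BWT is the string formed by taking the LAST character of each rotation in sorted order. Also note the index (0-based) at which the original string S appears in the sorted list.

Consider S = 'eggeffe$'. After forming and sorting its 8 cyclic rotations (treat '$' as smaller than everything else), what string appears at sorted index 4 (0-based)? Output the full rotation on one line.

Answer: fe$eggef

Derivation:
All 8 rotations (rotation i = S[i:]+S[:i]):
  rot[0] = eggeffe$
  rot[1] = ggeffe$e
  rot[2] = geffe$eg
  rot[3] = effe$egg
  rot[4] = ffe$egge
  rot[5] = fe$eggef
  rot[6] = e$eggeff
  rot[7] = $eggeffe
Sorted (with $ < everything):
  sorted[0] = $eggeffe
  sorted[1] = e$eggeff
  sorted[2] = effe$egg
  sorted[3] = eggeffe$
  sorted[4] = fe$eggef
  sorted[5] = ffe$egge
  sorted[6] = geffe$eg
  sorted[7] = ggeffe$e
sorted[4] = fe$eggef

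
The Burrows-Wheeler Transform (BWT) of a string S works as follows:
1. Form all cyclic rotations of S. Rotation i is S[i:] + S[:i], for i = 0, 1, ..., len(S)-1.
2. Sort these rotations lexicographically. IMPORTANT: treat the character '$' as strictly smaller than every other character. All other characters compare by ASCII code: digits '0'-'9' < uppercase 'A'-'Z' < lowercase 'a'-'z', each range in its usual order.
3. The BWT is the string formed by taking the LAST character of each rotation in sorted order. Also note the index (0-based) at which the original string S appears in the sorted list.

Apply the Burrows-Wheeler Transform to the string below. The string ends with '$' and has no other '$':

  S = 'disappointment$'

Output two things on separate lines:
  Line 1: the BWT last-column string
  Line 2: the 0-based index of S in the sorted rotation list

Answer: ts$modteippainn
2

Derivation:
All 15 rotations (rotation i = S[i:]+S[:i]):
  rot[0] = disappointment$
  rot[1] = isappointment$d
  rot[2] = sappointment$di
  rot[3] = appointment$dis
  rot[4] = ppointment$disa
  rot[5] = pointment$disap
  rot[6] = ointment$disapp
  rot[7] = intment$disappo
  rot[8] = ntment$disappoi
  rot[9] = tment$disappoin
  rot[10] = ment$disappoint
  rot[11] = ent$disappointm
  rot[12] = nt$disappointme
  rot[13] = t$disappointmen
  rot[14] = $disappointment
Sorted (with $ < everything):
  sorted[0] = $disappointment  (last char: 't')
  sorted[1] = appointment$dis  (last char: 's')
  sorted[2] = disappointment$  (last char: '$')
  sorted[3] = ent$disappointm  (last char: 'm')
  sorted[4] = intment$disappo  (last char: 'o')
  sorted[5] = isappointment$d  (last char: 'd')
  sorted[6] = ment$disappoint  (last char: 't')
  sorted[7] = nt$disappointme  (last char: 'e')
  sorted[8] = ntment$disappoi  (last char: 'i')
  sorted[9] = ointment$disapp  (last char: 'p')
  sorted[10] = pointment$disap  (last char: 'p')
  sorted[11] = ppointment$disa  (last char: 'a')
  sorted[12] = sappointment$di  (last char: 'i')
  sorted[13] = t$disappointmen  (last char: 'n')
  sorted[14] = tment$disappoin  (last char: 'n')
Last column: ts$modteippainn
Original string S is at sorted index 2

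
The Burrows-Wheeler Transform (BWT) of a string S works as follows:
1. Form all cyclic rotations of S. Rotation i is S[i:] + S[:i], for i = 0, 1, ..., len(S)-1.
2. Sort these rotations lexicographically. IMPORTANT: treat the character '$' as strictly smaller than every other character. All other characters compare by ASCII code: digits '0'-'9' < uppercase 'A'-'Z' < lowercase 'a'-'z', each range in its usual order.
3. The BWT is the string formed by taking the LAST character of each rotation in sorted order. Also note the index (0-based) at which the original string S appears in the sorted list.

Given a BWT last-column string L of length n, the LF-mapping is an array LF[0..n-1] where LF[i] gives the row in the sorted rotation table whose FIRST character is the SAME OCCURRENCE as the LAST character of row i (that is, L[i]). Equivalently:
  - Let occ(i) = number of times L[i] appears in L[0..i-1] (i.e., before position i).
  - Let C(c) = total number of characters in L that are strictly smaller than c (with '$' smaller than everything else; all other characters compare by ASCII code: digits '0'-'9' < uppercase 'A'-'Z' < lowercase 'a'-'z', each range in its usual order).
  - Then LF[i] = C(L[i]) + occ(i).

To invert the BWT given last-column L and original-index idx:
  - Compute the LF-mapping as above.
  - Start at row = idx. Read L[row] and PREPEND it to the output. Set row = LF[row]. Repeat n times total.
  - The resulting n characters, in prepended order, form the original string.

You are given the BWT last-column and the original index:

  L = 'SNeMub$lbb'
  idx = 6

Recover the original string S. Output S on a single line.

Answer: bubbleNMS$

Derivation:
LF mapping: 3 2 7 1 9 4 0 8 5 6
Walk LF starting at row 6, prepending L[row]:
  step 1: row=6, L[6]='$', prepend. Next row=LF[6]=0
  step 2: row=0, L[0]='S', prepend. Next row=LF[0]=3
  step 3: row=3, L[3]='M', prepend. Next row=LF[3]=1
  step 4: row=1, L[1]='N', prepend. Next row=LF[1]=2
  step 5: row=2, L[2]='e', prepend. Next row=LF[2]=7
  step 6: row=7, L[7]='l', prepend. Next row=LF[7]=8
  step 7: row=8, L[8]='b', prepend. Next row=LF[8]=5
  step 8: row=5, L[5]='b', prepend. Next row=LF[5]=4
  step 9: row=4, L[4]='u', prepend. Next row=LF[4]=9
  step 10: row=9, L[9]='b', prepend. Next row=LF[9]=6
Reversed output: bubbleNMS$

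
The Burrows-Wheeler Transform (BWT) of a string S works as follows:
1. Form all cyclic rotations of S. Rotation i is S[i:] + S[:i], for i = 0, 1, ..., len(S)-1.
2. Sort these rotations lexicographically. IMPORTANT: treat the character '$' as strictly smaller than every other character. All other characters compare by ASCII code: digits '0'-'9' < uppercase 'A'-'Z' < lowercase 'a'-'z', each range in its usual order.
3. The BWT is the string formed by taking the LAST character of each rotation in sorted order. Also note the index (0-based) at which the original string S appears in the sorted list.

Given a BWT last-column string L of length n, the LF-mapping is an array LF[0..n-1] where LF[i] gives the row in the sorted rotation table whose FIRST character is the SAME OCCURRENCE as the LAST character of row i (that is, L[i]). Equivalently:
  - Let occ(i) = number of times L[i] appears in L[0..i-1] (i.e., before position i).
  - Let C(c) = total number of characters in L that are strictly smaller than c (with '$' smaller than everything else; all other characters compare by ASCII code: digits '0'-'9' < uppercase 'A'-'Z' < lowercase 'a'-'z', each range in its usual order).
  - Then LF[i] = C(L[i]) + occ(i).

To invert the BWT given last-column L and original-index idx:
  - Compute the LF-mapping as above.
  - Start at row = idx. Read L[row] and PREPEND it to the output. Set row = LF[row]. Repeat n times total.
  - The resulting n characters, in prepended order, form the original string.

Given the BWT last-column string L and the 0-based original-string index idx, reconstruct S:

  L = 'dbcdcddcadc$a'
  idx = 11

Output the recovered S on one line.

Answer: dccdccaddbad$

Derivation:
LF mapping: 8 3 4 9 5 10 11 6 1 12 7 0 2
Walk LF starting at row 11, prepending L[row]:
  step 1: row=11, L[11]='$', prepend. Next row=LF[11]=0
  step 2: row=0, L[0]='d', prepend. Next row=LF[0]=8
  step 3: row=8, L[8]='a', prepend. Next row=LF[8]=1
  step 4: row=1, L[1]='b', prepend. Next row=LF[1]=3
  step 5: row=3, L[3]='d', prepend. Next row=LF[3]=9
  step 6: row=9, L[9]='d', prepend. Next row=LF[9]=12
  step 7: row=12, L[12]='a', prepend. Next row=LF[12]=2
  step 8: row=2, L[2]='c', prepend. Next row=LF[2]=4
  step 9: row=4, L[4]='c', prepend. Next row=LF[4]=5
  step 10: row=5, L[5]='d', prepend. Next row=LF[5]=10
  step 11: row=10, L[10]='c', prepend. Next row=LF[10]=7
  step 12: row=7, L[7]='c', prepend. Next row=LF[7]=6
  step 13: row=6, L[6]='d', prepend. Next row=LF[6]=11
Reversed output: dccdccaddbad$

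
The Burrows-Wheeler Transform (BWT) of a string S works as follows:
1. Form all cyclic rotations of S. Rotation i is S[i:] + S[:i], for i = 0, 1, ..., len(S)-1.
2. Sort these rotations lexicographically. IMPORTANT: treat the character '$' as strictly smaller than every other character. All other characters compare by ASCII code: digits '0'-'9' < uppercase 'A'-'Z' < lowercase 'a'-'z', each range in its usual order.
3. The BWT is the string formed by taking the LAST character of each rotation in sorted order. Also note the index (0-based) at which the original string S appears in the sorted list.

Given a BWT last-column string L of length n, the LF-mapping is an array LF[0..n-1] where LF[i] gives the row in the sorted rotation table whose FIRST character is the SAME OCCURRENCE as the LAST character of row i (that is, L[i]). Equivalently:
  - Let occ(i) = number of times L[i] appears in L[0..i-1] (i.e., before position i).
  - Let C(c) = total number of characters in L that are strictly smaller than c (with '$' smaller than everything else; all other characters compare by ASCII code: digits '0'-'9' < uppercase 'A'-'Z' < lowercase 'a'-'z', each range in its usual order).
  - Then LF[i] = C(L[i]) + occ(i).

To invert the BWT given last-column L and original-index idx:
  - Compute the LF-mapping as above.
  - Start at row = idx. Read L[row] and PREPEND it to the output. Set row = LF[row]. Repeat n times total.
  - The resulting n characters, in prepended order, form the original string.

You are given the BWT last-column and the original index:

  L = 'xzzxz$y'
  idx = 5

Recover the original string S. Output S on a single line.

Answer: zxyzzx$

Derivation:
LF mapping: 1 4 5 2 6 0 3
Walk LF starting at row 5, prepending L[row]:
  step 1: row=5, L[5]='$', prepend. Next row=LF[5]=0
  step 2: row=0, L[0]='x', prepend. Next row=LF[0]=1
  step 3: row=1, L[1]='z', prepend. Next row=LF[1]=4
  step 4: row=4, L[4]='z', prepend. Next row=LF[4]=6
  step 5: row=6, L[6]='y', prepend. Next row=LF[6]=3
  step 6: row=3, L[3]='x', prepend. Next row=LF[3]=2
  step 7: row=2, L[2]='z', prepend. Next row=LF[2]=5
Reversed output: zxyzzx$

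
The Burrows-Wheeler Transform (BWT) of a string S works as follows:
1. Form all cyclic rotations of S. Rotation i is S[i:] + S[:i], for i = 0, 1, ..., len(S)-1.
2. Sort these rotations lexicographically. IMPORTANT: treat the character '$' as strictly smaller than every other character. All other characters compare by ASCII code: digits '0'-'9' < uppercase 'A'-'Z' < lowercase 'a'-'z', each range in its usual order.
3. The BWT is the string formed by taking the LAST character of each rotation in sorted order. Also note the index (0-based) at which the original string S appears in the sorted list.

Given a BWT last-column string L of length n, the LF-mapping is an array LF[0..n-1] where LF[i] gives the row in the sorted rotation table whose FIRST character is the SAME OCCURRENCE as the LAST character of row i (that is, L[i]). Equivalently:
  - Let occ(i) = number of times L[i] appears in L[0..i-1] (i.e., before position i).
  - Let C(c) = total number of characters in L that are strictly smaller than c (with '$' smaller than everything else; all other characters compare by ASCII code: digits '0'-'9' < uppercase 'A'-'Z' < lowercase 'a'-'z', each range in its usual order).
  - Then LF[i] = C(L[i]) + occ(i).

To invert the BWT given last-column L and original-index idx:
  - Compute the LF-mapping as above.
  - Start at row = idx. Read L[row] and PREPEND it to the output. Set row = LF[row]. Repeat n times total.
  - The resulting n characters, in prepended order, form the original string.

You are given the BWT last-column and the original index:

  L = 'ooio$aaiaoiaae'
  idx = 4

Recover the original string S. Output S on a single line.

LF mapping: 10 11 7 12 0 1 2 8 3 13 9 4 5 6
Walk LF starting at row 4, prepending L[row]:
  step 1: row=4, L[4]='$', prepend. Next row=LF[4]=0
  step 2: row=0, L[0]='o', prepend. Next row=LF[0]=10
  step 3: row=10, L[10]='i', prepend. Next row=LF[10]=9
  step 4: row=9, L[9]='o', prepend. Next row=LF[9]=13
  step 5: row=13, L[13]='e', prepend. Next row=LF[13]=6
  step 6: row=6, L[6]='a', prepend. Next row=LF[6]=2
  step 7: row=2, L[2]='i', prepend. Next row=LF[2]=7
  step 8: row=7, L[7]='i', prepend. Next row=LF[7]=8
  step 9: row=8, L[8]='a', prepend. Next row=LF[8]=3
  step 10: row=3, L[3]='o', prepend. Next row=LF[3]=12
  step 11: row=12, L[12]='a', prepend. Next row=LF[12]=5
  step 12: row=5, L[5]='a', prepend. Next row=LF[5]=1
  step 13: row=1, L[1]='o', prepend. Next row=LF[1]=11
  step 14: row=11, L[11]='a', prepend. Next row=LF[11]=4
Reversed output: aoaaoaiiaeoio$

Answer: aoaaoaiiaeoio$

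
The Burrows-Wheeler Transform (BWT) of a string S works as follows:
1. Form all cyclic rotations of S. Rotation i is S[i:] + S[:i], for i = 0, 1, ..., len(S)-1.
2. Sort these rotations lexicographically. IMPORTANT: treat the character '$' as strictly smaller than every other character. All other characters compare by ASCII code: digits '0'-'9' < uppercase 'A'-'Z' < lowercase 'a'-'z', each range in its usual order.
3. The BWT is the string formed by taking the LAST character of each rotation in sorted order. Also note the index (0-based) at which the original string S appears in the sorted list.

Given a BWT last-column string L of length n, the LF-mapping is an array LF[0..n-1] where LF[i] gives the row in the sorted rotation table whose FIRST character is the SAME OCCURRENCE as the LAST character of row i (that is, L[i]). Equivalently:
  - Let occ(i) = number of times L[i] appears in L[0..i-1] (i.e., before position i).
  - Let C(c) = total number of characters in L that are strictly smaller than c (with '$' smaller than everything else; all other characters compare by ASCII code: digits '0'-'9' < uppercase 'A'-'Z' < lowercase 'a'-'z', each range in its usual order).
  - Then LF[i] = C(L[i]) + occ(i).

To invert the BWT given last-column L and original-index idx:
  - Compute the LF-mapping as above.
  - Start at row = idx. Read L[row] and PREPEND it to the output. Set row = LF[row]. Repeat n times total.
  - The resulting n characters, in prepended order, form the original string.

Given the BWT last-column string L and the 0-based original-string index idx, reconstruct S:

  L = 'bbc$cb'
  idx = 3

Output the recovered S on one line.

Answer: bccbb$

Derivation:
LF mapping: 1 2 4 0 5 3
Walk LF starting at row 3, prepending L[row]:
  step 1: row=3, L[3]='$', prepend. Next row=LF[3]=0
  step 2: row=0, L[0]='b', prepend. Next row=LF[0]=1
  step 3: row=1, L[1]='b', prepend. Next row=LF[1]=2
  step 4: row=2, L[2]='c', prepend. Next row=LF[2]=4
  step 5: row=4, L[4]='c', prepend. Next row=LF[4]=5
  step 6: row=5, L[5]='b', prepend. Next row=LF[5]=3
Reversed output: bccbb$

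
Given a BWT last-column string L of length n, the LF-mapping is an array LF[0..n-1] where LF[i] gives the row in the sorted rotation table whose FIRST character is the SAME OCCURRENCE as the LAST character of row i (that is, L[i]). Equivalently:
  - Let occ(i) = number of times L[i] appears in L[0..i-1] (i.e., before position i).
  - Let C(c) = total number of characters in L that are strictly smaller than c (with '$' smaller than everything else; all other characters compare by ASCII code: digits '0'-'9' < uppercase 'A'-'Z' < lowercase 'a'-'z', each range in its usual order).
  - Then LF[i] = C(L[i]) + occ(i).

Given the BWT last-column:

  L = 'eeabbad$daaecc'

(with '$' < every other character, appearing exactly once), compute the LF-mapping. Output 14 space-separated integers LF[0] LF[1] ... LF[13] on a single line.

Char counts: '$':1, 'a':4, 'b':2, 'c':2, 'd':2, 'e':3
C (first-col start): C('$')=0, C('a')=1, C('b')=5, C('c')=7, C('d')=9, C('e')=11
L[0]='e': occ=0, LF[0]=C('e')+0=11+0=11
L[1]='e': occ=1, LF[1]=C('e')+1=11+1=12
L[2]='a': occ=0, LF[2]=C('a')+0=1+0=1
L[3]='b': occ=0, LF[3]=C('b')+0=5+0=5
L[4]='b': occ=1, LF[4]=C('b')+1=5+1=6
L[5]='a': occ=1, LF[5]=C('a')+1=1+1=2
L[6]='d': occ=0, LF[6]=C('d')+0=9+0=9
L[7]='$': occ=0, LF[7]=C('$')+0=0+0=0
L[8]='d': occ=1, LF[8]=C('d')+1=9+1=10
L[9]='a': occ=2, LF[9]=C('a')+2=1+2=3
L[10]='a': occ=3, LF[10]=C('a')+3=1+3=4
L[11]='e': occ=2, LF[11]=C('e')+2=11+2=13
L[12]='c': occ=0, LF[12]=C('c')+0=7+0=7
L[13]='c': occ=1, LF[13]=C('c')+1=7+1=8

Answer: 11 12 1 5 6 2 9 0 10 3 4 13 7 8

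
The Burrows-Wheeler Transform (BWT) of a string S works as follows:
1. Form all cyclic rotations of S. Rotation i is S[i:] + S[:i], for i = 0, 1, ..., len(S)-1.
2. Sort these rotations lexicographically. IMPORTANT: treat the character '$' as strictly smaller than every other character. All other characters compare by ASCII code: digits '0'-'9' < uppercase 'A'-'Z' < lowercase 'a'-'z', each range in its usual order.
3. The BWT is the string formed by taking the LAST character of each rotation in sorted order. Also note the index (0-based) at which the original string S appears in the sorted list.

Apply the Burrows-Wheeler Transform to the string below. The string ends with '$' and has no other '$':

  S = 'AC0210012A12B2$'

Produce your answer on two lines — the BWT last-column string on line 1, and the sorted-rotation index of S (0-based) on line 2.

All 15 rotations (rotation i = S[i:]+S[:i]):
  rot[0] = AC0210012A12B2$
  rot[1] = C0210012A12B2$A
  rot[2] = 0210012A12B2$AC
  rot[3] = 210012A12B2$AC0
  rot[4] = 10012A12B2$AC02
  rot[5] = 0012A12B2$AC021
  rot[6] = 012A12B2$AC0210
  rot[7] = 12A12B2$AC02100
  rot[8] = 2A12B2$AC021001
  rot[9] = A12B2$AC0210012
  rot[10] = 12B2$AC0210012A
  rot[11] = 2B2$AC0210012A1
  rot[12] = B2$AC0210012A12
  rot[13] = 2$AC0210012A12B
  rot[14] = $AC0210012A12B2
Sorted (with $ < everything):
  sorted[0] = $AC0210012A12B2  (last char: '2')
  sorted[1] = 0012A12B2$AC021  (last char: '1')
  sorted[2] = 012A12B2$AC0210  (last char: '0')
  sorted[3] = 0210012A12B2$AC  (last char: 'C')
  sorted[4] = 10012A12B2$AC02  (last char: '2')
  sorted[5] = 12A12B2$AC02100  (last char: '0')
  sorted[6] = 12B2$AC0210012A  (last char: 'A')
  sorted[7] = 2$AC0210012A12B  (last char: 'B')
  sorted[8] = 210012A12B2$AC0  (last char: '0')
  sorted[9] = 2A12B2$AC021001  (last char: '1')
  sorted[10] = 2B2$AC0210012A1  (last char: '1')
  sorted[11] = A12B2$AC0210012  (last char: '2')
  sorted[12] = AC0210012A12B2$  (last char: '$')
  sorted[13] = B2$AC0210012A12  (last char: '2')
  sorted[14] = C0210012A12B2$A  (last char: 'A')
Last column: 210C20AB0112$2A
Original string S is at sorted index 12

Answer: 210C20AB0112$2A
12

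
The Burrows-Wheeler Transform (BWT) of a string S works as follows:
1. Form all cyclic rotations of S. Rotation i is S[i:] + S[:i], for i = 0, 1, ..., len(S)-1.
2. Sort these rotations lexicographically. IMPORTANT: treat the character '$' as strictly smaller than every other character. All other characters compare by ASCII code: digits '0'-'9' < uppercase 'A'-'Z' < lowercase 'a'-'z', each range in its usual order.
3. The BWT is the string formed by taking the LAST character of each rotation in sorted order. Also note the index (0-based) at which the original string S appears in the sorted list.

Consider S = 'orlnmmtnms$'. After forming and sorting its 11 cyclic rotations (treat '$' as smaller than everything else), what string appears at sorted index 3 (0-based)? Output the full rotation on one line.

Answer: ms$orlnmmtn

Derivation:
All 11 rotations (rotation i = S[i:]+S[:i]):
  rot[0] = orlnmmtnms$
  rot[1] = rlnmmtnms$o
  rot[2] = lnmmtnms$or
  rot[3] = nmmtnms$orl
  rot[4] = mmtnms$orln
  rot[5] = mtnms$orlnm
  rot[6] = tnms$orlnmm
  rot[7] = nms$orlnmmt
  rot[8] = ms$orlnmmtn
  rot[9] = s$orlnmmtnm
  rot[10] = $orlnmmtnms
Sorted (with $ < everything):
  sorted[0] = $orlnmmtnms
  sorted[1] = lnmmtnms$or
  sorted[2] = mmtnms$orln
  sorted[3] = ms$orlnmmtn
  sorted[4] = mtnms$orlnm
  sorted[5] = nmmtnms$orl
  sorted[6] = nms$orlnmmt
  sorted[7] = orlnmmtnms$
  sorted[8] = rlnmmtnms$o
  sorted[9] = s$orlnmmtnm
  sorted[10] = tnms$orlnmm
sorted[3] = ms$orlnmmtn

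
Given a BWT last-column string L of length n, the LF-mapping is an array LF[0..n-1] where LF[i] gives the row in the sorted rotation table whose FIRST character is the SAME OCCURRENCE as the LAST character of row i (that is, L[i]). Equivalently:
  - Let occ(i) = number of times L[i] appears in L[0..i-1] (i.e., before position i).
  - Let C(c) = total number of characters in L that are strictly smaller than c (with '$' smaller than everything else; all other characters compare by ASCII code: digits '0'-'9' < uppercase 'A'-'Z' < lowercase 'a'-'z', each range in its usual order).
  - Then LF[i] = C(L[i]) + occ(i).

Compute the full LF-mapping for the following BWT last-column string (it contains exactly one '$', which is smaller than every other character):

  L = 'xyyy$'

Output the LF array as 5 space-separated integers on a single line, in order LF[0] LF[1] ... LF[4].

Answer: 1 2 3 4 0

Derivation:
Char counts: '$':1, 'x':1, 'y':3
C (first-col start): C('$')=0, C('x')=1, C('y')=2
L[0]='x': occ=0, LF[0]=C('x')+0=1+0=1
L[1]='y': occ=0, LF[1]=C('y')+0=2+0=2
L[2]='y': occ=1, LF[2]=C('y')+1=2+1=3
L[3]='y': occ=2, LF[3]=C('y')+2=2+2=4
L[4]='$': occ=0, LF[4]=C('$')+0=0+0=0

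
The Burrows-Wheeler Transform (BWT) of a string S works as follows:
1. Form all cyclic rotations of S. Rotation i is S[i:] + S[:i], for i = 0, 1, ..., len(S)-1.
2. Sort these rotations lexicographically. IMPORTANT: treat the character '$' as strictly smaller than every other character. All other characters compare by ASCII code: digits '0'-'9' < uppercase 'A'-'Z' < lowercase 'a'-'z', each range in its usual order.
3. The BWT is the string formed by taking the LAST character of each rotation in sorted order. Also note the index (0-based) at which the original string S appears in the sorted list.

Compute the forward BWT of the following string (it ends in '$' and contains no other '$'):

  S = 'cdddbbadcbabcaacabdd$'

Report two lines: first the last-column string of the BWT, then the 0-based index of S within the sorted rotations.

Answer: dcbcabcbdaabad$ddabdc
14

Derivation:
All 21 rotations (rotation i = S[i:]+S[:i]):
  rot[0] = cdddbbadcbabcaacabdd$
  rot[1] = dddbbadcbabcaacabdd$c
  rot[2] = ddbbadcbabcaacabdd$cd
  rot[3] = dbbadcbabcaacabdd$cdd
  rot[4] = bbadcbabcaacabdd$cddd
  rot[5] = badcbabcaacabdd$cdddb
  rot[6] = adcbabcaacabdd$cdddbb
  rot[7] = dcbabcaacabdd$cdddbba
  rot[8] = cbabcaacabdd$cdddbbad
  rot[9] = babcaacabdd$cdddbbadc
  rot[10] = abcaacabdd$cdddbbadcb
  rot[11] = bcaacabdd$cdddbbadcba
  rot[12] = caacabdd$cdddbbadcbab
  rot[13] = aacabdd$cdddbbadcbabc
  rot[14] = acabdd$cdddbbadcbabca
  rot[15] = cabdd$cdddbbadcbabcaa
  rot[16] = abdd$cdddbbadcbabcaac
  rot[17] = bdd$cdddbbadcbabcaaca
  rot[18] = dd$cdddbbadcbabcaacab
  rot[19] = d$cdddbbadcbabcaacabd
  rot[20] = $cdddbbadcbabcaacabdd
Sorted (with $ < everything):
  sorted[0] = $cdddbbadcbabcaacabdd  (last char: 'd')
  sorted[1] = aacabdd$cdddbbadcbabc  (last char: 'c')
  sorted[2] = abcaacabdd$cdddbbadcb  (last char: 'b')
  sorted[3] = abdd$cdddbbadcbabcaac  (last char: 'c')
  sorted[4] = acabdd$cdddbbadcbabca  (last char: 'a')
  sorted[5] = adcbabcaacabdd$cdddbb  (last char: 'b')
  sorted[6] = babcaacabdd$cdddbbadc  (last char: 'c')
  sorted[7] = badcbabcaacabdd$cdddb  (last char: 'b')
  sorted[8] = bbadcbabcaacabdd$cddd  (last char: 'd')
  sorted[9] = bcaacabdd$cdddbbadcba  (last char: 'a')
  sorted[10] = bdd$cdddbbadcbabcaaca  (last char: 'a')
  sorted[11] = caacabdd$cdddbbadcbab  (last char: 'b')
  sorted[12] = cabdd$cdddbbadcbabcaa  (last char: 'a')
  sorted[13] = cbabcaacabdd$cdddbbad  (last char: 'd')
  sorted[14] = cdddbbadcbabcaacabdd$  (last char: '$')
  sorted[15] = d$cdddbbadcbabcaacabd  (last char: 'd')
  sorted[16] = dbbadcbabcaacabdd$cdd  (last char: 'd')
  sorted[17] = dcbabcaacabdd$cdddbba  (last char: 'a')
  sorted[18] = dd$cdddbbadcbabcaacab  (last char: 'b')
  sorted[19] = ddbbadcbabcaacabdd$cd  (last char: 'd')
  sorted[20] = dddbbadcbabcaacabdd$c  (last char: 'c')
Last column: dcbcabcbdaabad$ddabdc
Original string S is at sorted index 14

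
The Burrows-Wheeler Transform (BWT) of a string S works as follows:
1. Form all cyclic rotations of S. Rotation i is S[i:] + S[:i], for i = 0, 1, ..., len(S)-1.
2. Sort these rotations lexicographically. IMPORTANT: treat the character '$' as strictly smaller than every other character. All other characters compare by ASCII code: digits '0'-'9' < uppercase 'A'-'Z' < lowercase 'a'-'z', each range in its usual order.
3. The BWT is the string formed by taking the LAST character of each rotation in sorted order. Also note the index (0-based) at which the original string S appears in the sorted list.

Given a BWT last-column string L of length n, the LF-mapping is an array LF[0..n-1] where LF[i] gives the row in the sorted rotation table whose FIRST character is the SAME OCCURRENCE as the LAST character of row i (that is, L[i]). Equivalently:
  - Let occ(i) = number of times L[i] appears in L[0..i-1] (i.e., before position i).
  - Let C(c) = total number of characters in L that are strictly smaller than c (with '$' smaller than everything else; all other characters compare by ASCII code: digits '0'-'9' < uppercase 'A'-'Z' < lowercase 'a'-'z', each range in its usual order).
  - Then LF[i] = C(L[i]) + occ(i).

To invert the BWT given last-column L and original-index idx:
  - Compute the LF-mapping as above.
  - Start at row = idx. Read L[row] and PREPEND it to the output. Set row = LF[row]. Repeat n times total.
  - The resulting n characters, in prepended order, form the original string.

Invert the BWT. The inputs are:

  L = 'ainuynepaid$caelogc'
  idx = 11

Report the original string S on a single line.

Answer: iguanaencyclopedia$

Derivation:
LF mapping: 1 10 13 17 18 14 7 16 2 11 6 0 4 3 8 12 15 9 5
Walk LF starting at row 11, prepending L[row]:
  step 1: row=11, L[11]='$', prepend. Next row=LF[11]=0
  step 2: row=0, L[0]='a', prepend. Next row=LF[0]=1
  step 3: row=1, L[1]='i', prepend. Next row=LF[1]=10
  step 4: row=10, L[10]='d', prepend. Next row=LF[10]=6
  step 5: row=6, L[6]='e', prepend. Next row=LF[6]=7
  step 6: row=7, L[7]='p', prepend. Next row=LF[7]=16
  step 7: row=16, L[16]='o', prepend. Next row=LF[16]=15
  step 8: row=15, L[15]='l', prepend. Next row=LF[15]=12
  step 9: row=12, L[12]='c', prepend. Next row=LF[12]=4
  step 10: row=4, L[4]='y', prepend. Next row=LF[4]=18
  step 11: row=18, L[18]='c', prepend. Next row=LF[18]=5
  step 12: row=5, L[5]='n', prepend. Next row=LF[5]=14
  step 13: row=14, L[14]='e', prepend. Next row=LF[14]=8
  step 14: row=8, L[8]='a', prepend. Next row=LF[8]=2
  step 15: row=2, L[2]='n', prepend. Next row=LF[2]=13
  step 16: row=13, L[13]='a', prepend. Next row=LF[13]=3
  step 17: row=3, L[3]='u', prepend. Next row=LF[3]=17
  step 18: row=17, L[17]='g', prepend. Next row=LF[17]=9
  step 19: row=9, L[9]='i', prepend. Next row=LF[9]=11
Reversed output: iguanaencyclopedia$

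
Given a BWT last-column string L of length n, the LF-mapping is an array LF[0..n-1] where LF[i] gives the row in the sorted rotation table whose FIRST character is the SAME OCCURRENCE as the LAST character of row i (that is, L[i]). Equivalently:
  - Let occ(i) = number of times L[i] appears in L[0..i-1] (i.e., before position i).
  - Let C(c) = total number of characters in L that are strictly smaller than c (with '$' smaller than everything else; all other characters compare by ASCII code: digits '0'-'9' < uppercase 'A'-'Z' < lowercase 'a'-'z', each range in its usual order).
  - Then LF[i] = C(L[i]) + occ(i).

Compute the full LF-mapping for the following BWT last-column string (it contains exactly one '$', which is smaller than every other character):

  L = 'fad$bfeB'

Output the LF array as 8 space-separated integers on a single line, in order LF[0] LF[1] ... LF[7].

Char counts: '$':1, 'B':1, 'a':1, 'b':1, 'd':1, 'e':1, 'f':2
C (first-col start): C('$')=0, C('B')=1, C('a')=2, C('b')=3, C('d')=4, C('e')=5, C('f')=6
L[0]='f': occ=0, LF[0]=C('f')+0=6+0=6
L[1]='a': occ=0, LF[1]=C('a')+0=2+0=2
L[2]='d': occ=0, LF[2]=C('d')+0=4+0=4
L[3]='$': occ=0, LF[3]=C('$')+0=0+0=0
L[4]='b': occ=0, LF[4]=C('b')+0=3+0=3
L[5]='f': occ=1, LF[5]=C('f')+1=6+1=7
L[6]='e': occ=0, LF[6]=C('e')+0=5+0=5
L[7]='B': occ=0, LF[7]=C('B')+0=1+0=1

Answer: 6 2 4 0 3 7 5 1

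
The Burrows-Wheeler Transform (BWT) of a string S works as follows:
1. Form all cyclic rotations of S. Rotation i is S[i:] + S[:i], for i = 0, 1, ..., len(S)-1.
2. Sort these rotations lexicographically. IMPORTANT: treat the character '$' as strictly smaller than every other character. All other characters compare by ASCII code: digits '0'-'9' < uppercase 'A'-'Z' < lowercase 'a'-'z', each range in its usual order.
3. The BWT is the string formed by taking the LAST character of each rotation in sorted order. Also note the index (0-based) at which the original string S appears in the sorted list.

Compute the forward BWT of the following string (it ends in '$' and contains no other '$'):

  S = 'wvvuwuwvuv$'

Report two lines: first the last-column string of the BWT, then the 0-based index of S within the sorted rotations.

All 11 rotations (rotation i = S[i:]+S[:i]):
  rot[0] = wvvuwuwvuv$
  rot[1] = vvuwuwvuv$w
  rot[2] = vuwuwvuv$wv
  rot[3] = uwuwvuv$wvv
  rot[4] = wuwvuv$wvvu
  rot[5] = uwvuv$wvvuw
  rot[6] = wvuv$wvvuwu
  rot[7] = vuv$wvvuwuw
  rot[8] = uv$wvvuwuwv
  rot[9] = v$wvvuwuwvu
  rot[10] = $wvvuwuwvuv
Sorted (with $ < everything):
  sorted[0] = $wvvuwuwvuv  (last char: 'v')
  sorted[1] = uv$wvvuwuwv  (last char: 'v')
  sorted[2] = uwuwvuv$wvv  (last char: 'v')
  sorted[3] = uwvuv$wvvuw  (last char: 'w')
  sorted[4] = v$wvvuwuwvu  (last char: 'u')
  sorted[5] = vuv$wvvuwuw  (last char: 'w')
  sorted[6] = vuwuwvuv$wv  (last char: 'v')
  sorted[7] = vvuwuwvuv$w  (last char: 'w')
  sorted[8] = wuwvuv$wvvu  (last char: 'u')
  sorted[9] = wvuv$wvvuwu  (last char: 'u')
  sorted[10] = wvvuwuwvuv$  (last char: '$')
Last column: vvvwuwvwuu$
Original string S is at sorted index 10

Answer: vvvwuwvwuu$
10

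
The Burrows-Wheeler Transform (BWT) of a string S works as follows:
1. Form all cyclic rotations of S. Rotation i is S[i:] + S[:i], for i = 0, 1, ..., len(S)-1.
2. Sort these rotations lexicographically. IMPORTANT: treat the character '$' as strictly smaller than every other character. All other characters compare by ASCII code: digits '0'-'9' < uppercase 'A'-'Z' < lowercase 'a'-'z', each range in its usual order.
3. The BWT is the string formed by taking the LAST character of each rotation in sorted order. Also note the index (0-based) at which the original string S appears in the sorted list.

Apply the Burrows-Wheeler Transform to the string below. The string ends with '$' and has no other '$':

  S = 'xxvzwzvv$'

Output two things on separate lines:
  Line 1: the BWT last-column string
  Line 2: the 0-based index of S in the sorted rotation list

All 9 rotations (rotation i = S[i:]+S[:i]):
  rot[0] = xxvzwzvv$
  rot[1] = xvzwzvv$x
  rot[2] = vzwzvv$xx
  rot[3] = zwzvv$xxv
  rot[4] = wzvv$xxvz
  rot[5] = zvv$xxvzw
  rot[6] = vv$xxvzwz
  rot[7] = v$xxvzwzv
  rot[8] = $xxvzwzvv
Sorted (with $ < everything):
  sorted[0] = $xxvzwzvv  (last char: 'v')
  sorted[1] = v$xxvzwzv  (last char: 'v')
  sorted[2] = vv$xxvzwz  (last char: 'z')
  sorted[3] = vzwzvv$xx  (last char: 'x')
  sorted[4] = wzvv$xxvz  (last char: 'z')
  sorted[5] = xvzwzvv$x  (last char: 'x')
  sorted[6] = xxvzwzvv$  (last char: '$')
  sorted[7] = zvv$xxvzw  (last char: 'w')
  sorted[8] = zwzvv$xxv  (last char: 'v')
Last column: vvzxzx$wv
Original string S is at sorted index 6

Answer: vvzxzx$wv
6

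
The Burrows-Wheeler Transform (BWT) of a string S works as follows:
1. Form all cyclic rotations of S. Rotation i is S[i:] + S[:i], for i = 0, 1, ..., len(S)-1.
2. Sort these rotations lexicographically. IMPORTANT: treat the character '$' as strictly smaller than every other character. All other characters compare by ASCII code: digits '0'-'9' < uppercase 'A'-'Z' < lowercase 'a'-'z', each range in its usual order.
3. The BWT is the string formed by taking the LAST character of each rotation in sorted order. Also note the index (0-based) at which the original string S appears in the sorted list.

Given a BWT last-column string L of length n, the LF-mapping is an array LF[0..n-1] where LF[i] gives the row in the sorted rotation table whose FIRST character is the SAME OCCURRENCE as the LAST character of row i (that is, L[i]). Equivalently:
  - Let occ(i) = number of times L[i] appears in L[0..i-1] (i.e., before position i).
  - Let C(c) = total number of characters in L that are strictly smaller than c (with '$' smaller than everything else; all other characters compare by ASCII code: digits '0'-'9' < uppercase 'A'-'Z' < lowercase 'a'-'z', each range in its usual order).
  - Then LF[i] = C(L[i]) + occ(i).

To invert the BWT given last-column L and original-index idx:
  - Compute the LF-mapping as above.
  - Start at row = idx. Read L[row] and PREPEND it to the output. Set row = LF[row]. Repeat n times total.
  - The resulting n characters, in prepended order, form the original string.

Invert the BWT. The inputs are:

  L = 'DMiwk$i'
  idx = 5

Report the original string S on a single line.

LF mapping: 1 2 3 6 5 0 4
Walk LF starting at row 5, prepending L[row]:
  step 1: row=5, L[5]='$', prepend. Next row=LF[5]=0
  step 2: row=0, L[0]='D', prepend. Next row=LF[0]=1
  step 3: row=1, L[1]='M', prepend. Next row=LF[1]=2
  step 4: row=2, L[2]='i', prepend. Next row=LF[2]=3
  step 5: row=3, L[3]='w', prepend. Next row=LF[3]=6
  step 6: row=6, L[6]='i', prepend. Next row=LF[6]=4
  step 7: row=4, L[4]='k', prepend. Next row=LF[4]=5
Reversed output: kiwiMD$

Answer: kiwiMD$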